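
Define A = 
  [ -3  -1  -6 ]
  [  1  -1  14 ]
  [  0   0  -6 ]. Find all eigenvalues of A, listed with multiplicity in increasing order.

Characteristic polynomial: p(λ) = λ^3 + 10λ^2 + 28λ + 24 = (λ + 2)^2(λ + 6).
Roots (with multiplicity): -6, -2, -2.

-6, -2, -2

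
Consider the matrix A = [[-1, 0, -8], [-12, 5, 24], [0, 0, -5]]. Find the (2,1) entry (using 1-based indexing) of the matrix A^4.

Characteristic polynomial: s^3 + s^2 - 25s - 25 = (s - 5)(s + 1)(s + 5), so the eigenvalues are -5, -1, 5.
s=-1: eigenvector (1, 2, 0).
s=5: eigenvector (0, 1, 0).
s=-5: eigenvector (2, 0, 1).
P = [[1, 0, 2], [2, 1, 0], [0, 0, 1]], D = diag(-1, 5, -5), P⁻¹ = [[1, 0, -2], [-2, 1, 4], [0, 0, 1]].
A⁴ = P·diag(1, 625, 625)·P⁻¹ = [[1, 0, 1248], [-1248, 625, 2496], [0, 0, 625]].
The requested entry is -1248.

-1248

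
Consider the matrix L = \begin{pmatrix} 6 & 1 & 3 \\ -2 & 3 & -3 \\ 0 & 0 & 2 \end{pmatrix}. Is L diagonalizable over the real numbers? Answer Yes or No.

Yes

Characteristic polynomial: p(t) = t^3 - 11t^2 + 38t - 40 = (t - 5)(t - 4)(t - 2).
All 3 eigenvalues are distinct, so L is diagonalizable.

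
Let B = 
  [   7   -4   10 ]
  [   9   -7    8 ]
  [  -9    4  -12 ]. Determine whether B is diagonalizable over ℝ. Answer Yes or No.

Characteristic polynomial: p(s) = s^3 + 12s^2 + 45s + 50 = (s + 2)(s + 5)^2.
s = -5 has algebraic multiplicity 2; rank(B + 5I) = 2, so geometric multiplicity = 1.
Geometric multiplicity < algebraic multiplicity, so B is not diagonalizable.

No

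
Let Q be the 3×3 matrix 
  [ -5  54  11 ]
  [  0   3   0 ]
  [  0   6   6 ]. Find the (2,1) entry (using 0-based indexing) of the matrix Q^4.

2430

Characteristic polynomial: r^3 - 4r^2 - 27r + 90 = (r - 6)(r - 3)(r + 5), so the eigenvalues are -5, 3, 6.
r=-5: eigenvector (1, 0, 0).
r=6: eigenvector (1, 0, 1).
r=3: eigenvector (4, 1, -2).
P = [[1, 1, 4], [0, 0, 1], [0, 1, -2]], D = diag(-5, 6, 3), P⁻¹ = [[1, -6, -1], [0, 2, 1], [0, 1, 0]].
Q⁴ = P·diag(625, 1296, 81)·P⁻¹ = [[625, -834, 671], [0, 81, 0], [0, 2430, 1296]].
The requested entry is 2430.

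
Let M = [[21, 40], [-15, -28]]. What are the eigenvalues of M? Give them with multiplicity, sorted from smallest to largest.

Characteristic polynomial: p(μ) = μ^2 + 7μ + 12 = (μ + 3)(μ + 4).
Roots (with multiplicity): -4, -3.

-4, -3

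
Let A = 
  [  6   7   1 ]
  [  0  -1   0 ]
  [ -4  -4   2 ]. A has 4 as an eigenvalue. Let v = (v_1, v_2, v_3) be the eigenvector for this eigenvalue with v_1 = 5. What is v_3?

-10

A − 4I = [[2, 7, 1], [0, -5, 0], [-4, -4, -2]].
Solving (A − 4I)v = 0 gives the eigenspace spanned by (5, 0, -10).
With v_1 = 5, v = (5, 0, -10), so v_3 = -10.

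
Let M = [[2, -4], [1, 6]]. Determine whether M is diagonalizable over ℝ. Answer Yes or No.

Characteristic polynomial: p(t) = t^2 - 8t + 16 = (t - 4)^2.
t = 4 has algebraic multiplicity 2; rank(M − 4I) = 1, so geometric multiplicity = 1.
Geometric multiplicity < algebraic multiplicity, so M is not diagonalizable.

No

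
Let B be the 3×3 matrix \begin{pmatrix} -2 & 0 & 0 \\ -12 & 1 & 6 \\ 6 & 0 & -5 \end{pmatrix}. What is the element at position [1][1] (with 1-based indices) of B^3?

-8

Characteristic polynomial: t^3 + 6t^2 + 3t - 10 = (t - 1)(t + 2)(t + 5), so the eigenvalues are -5, -2, 1.
t=-2: eigenvector (1, 0, 2).
t=1: eigenvector (0, 1, 0).
t=-5: eigenvector (0, -1, 1).
P = [[1, 0, 0], [0, 1, -1], [2, 0, 1]], D = diag(-2, 1, -5), P⁻¹ = [[1, 0, 0], [-2, 1, 1], [-2, 0, 1]].
B³ = P·diag(-8, 1, -125)·P⁻¹ = [[-8, 0, 0], [-252, 1, 126], [234, 0, -125]].
The requested entry is -8.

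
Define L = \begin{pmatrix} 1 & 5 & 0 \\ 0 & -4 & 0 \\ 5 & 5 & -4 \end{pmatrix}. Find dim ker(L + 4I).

L + 4I = [[5, 5, 0], [0, 0, 0], [5, 5, 0]].
This matrix has rank 1, so its null space has dimension 3 − 1 = 2.

2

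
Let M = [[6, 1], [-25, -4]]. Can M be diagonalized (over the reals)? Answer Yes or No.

Characteristic polynomial: p(s) = s^2 - 2s + 1 = (s - 1)^2.
s = 1 has algebraic multiplicity 2; rank(M − 1I) = 1, so geometric multiplicity = 1.
Geometric multiplicity < algebraic multiplicity, so M is not diagonalizable.

No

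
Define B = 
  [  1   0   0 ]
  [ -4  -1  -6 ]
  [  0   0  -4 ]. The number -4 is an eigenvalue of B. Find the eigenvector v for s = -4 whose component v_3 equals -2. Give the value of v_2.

B + 4I = [[5, 0, 0], [-4, 3, -6], [0, 0, 0]].
Solving (B + 4I)v = 0 gives the eigenspace spanned by (0, -4, -2).
With v_3 = -2, v = (0, -4, -2), so v_2 = -4.

-4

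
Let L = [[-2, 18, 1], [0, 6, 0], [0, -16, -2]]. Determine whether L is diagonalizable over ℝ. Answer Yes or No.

Characteristic polynomial: p(s) = s^3 - 2s^2 - 20s - 24 = (s - 6)(s + 2)^2.
s = -2 has algebraic multiplicity 2; rank(L + 2I) = 2, so geometric multiplicity = 1.
Geometric multiplicity < algebraic multiplicity, so L is not diagonalizable.

No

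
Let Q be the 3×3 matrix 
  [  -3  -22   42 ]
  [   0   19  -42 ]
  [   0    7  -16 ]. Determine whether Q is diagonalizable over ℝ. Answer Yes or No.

Yes

Characteristic polynomial: p(s) = s^3 - 19s - 30 = (s - 5)(s + 2)(s + 3).
All 3 eigenvalues are distinct, so Q is diagonalizable.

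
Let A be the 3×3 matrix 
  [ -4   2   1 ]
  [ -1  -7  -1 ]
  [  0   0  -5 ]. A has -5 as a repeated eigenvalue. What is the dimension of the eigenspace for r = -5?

2

A + 5I = [[1, 2, 1], [-1, -2, -1], [0, 0, 0]].
This matrix has rank 1, so its null space has dimension 3 − 1 = 2.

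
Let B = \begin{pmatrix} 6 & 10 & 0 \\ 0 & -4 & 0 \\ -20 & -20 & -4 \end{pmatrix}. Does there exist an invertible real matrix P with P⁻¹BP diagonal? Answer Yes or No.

Characteristic polynomial: p(s) = s^3 + 2s^2 - 32s - 96 = (s - 6)(s + 4)^2.
s = -4 has algebraic multiplicity 2; rank(B + 4I) = 1, so geometric multiplicity = 2.
Every eigenvalue has geometric = algebraic multiplicity, so B is diagonalizable.

Yes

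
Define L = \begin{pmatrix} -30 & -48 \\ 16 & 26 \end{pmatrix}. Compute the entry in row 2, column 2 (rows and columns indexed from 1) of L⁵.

23456

Characteristic polynomial: r^2 + 4r - 12 = (r - 2)(r + 6), so the eigenvalues are -6, 2.
r=-6: eigenvector (2, -1).
r=2: eigenvector (3, -2).
P = [[2, 3], [-1, -2]], D = diag(-6, 2), P⁻¹ = [[2, 3], [-1, -2]].
L⁵ = P·diag(-7776, 32)·P⁻¹ = [[-31200, -46848], [15616, 23456]].
The requested entry is 23456.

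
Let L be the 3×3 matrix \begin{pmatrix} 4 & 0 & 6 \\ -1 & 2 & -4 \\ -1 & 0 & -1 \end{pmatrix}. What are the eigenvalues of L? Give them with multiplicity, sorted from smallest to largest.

1, 2, 2

Characteristic polynomial: p(λ) = λ^3 - 5λ^2 + 8λ - 4 = (λ - 2)^2(λ - 1).
Roots (with multiplicity): 1, 2, 2.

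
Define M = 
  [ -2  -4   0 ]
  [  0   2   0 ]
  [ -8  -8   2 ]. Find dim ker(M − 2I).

M − 2I = [[-4, -4, 0], [0, 0, 0], [-8, -8, 0]].
This matrix has rank 1, so its null space has dimension 3 − 1 = 2.

2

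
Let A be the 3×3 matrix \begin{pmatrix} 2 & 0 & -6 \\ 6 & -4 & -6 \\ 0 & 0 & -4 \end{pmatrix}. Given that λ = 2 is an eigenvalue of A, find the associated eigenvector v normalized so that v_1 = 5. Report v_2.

5

A − 2I = [[0, 0, -6], [6, -6, -6], [0, 0, -6]].
Solving (A − 2I)v = 0 gives the eigenspace spanned by (5, 5, 0).
With v_1 = 5, v = (5, 5, 0), so v_2 = 5.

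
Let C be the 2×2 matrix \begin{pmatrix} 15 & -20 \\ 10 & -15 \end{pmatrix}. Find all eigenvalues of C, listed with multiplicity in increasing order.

-5, 5

Characteristic polynomial: p(λ) = λ^2 - 25 = (λ - 5)(λ + 5).
Roots (with multiplicity): -5, 5.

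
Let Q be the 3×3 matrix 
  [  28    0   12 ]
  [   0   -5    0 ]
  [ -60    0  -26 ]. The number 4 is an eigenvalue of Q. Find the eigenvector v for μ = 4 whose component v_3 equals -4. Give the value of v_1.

Q − 4I = [[24, 0, 12], [0, -9, 0], [-60, 0, -30]].
Solving (Q − 4I)v = 0 gives the eigenspace spanned by (2, 0, -4).
With v_3 = -4, v = (2, 0, -4), so v_1 = 2.

2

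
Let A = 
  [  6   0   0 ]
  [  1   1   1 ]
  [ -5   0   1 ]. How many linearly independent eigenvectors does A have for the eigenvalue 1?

1

A − 1I = [[5, 0, 0], [1, 0, 1], [-5, 0, 0]].
This matrix has rank 2, so its null space has dimension 3 − 2 = 1.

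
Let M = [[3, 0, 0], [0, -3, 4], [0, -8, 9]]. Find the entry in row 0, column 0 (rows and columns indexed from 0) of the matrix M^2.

Characteristic polynomial: t^3 - 9t^2 + 23t - 15 = (t - 5)(t - 3)(t - 1), so the eigenvalues are 1, 3, 5.
t=3: eigenvector (1, 0, 0).
t=1: eigenvector (0, -1, -1).
t=5: eigenvector (0, 1, 2).
P = [[1, 0, 0], [0, -1, 1], [0, -1, 2]], D = diag(3, 1, 5), P⁻¹ = [[1, 0, 0], [0, -2, 1], [0, -1, 1]].
M² = P·diag(9, 1, 25)·P⁻¹ = [[9, 0, 0], [0, -23, 24], [0, -48, 49]].
The requested entry is 9.

9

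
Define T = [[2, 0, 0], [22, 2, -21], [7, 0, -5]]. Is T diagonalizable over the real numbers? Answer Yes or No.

Characteristic polynomial: p(λ) = λ^3 + λ^2 - 16λ + 20 = (λ - 2)^2(λ + 5).
λ = 2 has algebraic multiplicity 2; rank(T − 2I) = 2, so geometric multiplicity = 1.
Geometric multiplicity < algebraic multiplicity, so T is not diagonalizable.

No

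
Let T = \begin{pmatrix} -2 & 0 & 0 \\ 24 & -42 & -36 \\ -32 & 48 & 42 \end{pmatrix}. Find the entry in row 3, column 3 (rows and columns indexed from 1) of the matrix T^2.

Characteristic polynomial: μ^3 + 2μ^2 - 36μ - 72 = (μ - 6)(μ + 2)(μ + 6), so the eigenvalues are -6, -2, 6.
μ=-2: eigenvector (1, -3, 4).
μ=6: eigenvector (0, -3, 4).
μ=-6: eigenvector (0, -1, 1).
P = [[1, 0, 0], [-3, -3, -1], [4, 4, 1]], D = diag(-2, 6, -6), P⁻¹ = [[1, 0, 0], [-1, 1, 1], [0, -4, -3]].
T² = P·diag(4, 36, 36)·P⁻¹ = [[4, 0, 0], [96, 36, 0], [-128, 0, 36]].
The requested entry is 36.

36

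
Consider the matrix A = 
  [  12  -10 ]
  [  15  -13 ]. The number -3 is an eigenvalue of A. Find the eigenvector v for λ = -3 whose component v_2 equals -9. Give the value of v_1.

-6

A + 3I = [[15, -10], [15, -10]].
Solving (A + 3I)v = 0 gives the eigenspace spanned by (-6, -9).
With v_2 = -9, v = (-6, -9), so v_1 = -6.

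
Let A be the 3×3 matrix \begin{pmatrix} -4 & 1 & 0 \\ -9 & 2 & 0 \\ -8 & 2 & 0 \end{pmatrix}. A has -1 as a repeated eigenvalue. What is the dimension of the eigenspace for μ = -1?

A + 1I = [[-3, 1, 0], [-9, 3, 0], [-8, 2, 1]].
This matrix has rank 2, so its null space has dimension 3 − 2 = 1.

1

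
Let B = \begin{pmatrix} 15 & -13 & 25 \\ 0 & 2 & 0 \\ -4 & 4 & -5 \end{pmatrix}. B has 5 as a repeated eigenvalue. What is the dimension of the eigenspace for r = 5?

B − 5I = [[10, -13, 25], [0, -3, 0], [-4, 4, -10]].
This matrix has rank 2, so its null space has dimension 3 − 2 = 1.

1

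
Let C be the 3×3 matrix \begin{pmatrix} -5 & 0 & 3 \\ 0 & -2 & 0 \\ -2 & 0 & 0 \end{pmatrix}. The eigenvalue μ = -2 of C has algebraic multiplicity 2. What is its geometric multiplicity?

2

C + 2I = [[-3, 0, 3], [0, 0, 0], [-2, 0, 2]].
This matrix has rank 1, so its null space has dimension 3 − 1 = 2.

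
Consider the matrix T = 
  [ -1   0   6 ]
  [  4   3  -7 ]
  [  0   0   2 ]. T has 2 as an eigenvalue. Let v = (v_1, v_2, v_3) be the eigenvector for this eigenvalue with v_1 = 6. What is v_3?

T − 2I = [[-3, 0, 6], [4, 1, -7], [0, 0, 0]].
Solving (T − 2I)v = 0 gives the eigenspace spanned by (6, -3, 3).
With v_1 = 6, v = (6, -3, 3), so v_3 = 3.

3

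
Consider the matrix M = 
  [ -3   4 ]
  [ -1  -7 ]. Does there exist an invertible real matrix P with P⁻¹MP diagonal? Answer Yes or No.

No

Characteristic polynomial: p(μ) = μ^2 + 10μ + 25 = (μ + 5)^2.
μ = -5 has algebraic multiplicity 2; rank(M + 5I) = 1, so geometric multiplicity = 1.
Geometric multiplicity < algebraic multiplicity, so M is not diagonalizable.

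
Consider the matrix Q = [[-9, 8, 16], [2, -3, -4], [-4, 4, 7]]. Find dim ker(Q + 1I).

Q + 1I = [[-8, 8, 16], [2, -2, -4], [-4, 4, 8]].
This matrix has rank 1, so its null space has dimension 3 − 1 = 2.

2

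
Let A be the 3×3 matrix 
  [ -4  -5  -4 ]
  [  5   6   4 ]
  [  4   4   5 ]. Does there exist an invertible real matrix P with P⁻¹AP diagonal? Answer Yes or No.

No

Characteristic polynomial: p(λ) = λ^3 - 7λ^2 + 11λ - 5 = (λ - 5)(λ - 1)^2.
λ = 1 has algebraic multiplicity 2; rank(A − 1I) = 2, so geometric multiplicity = 1.
Geometric multiplicity < algebraic multiplicity, so A is not diagonalizable.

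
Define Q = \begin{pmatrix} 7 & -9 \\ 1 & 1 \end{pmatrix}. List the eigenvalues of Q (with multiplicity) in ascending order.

4, 4

Characteristic polynomial: p(r) = r^2 - 8r + 16 = (r - 4)^2.
Roots (with multiplicity): 4, 4.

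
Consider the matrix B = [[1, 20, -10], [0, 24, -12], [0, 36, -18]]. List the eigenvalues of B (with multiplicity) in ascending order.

0, 1, 6

Characteristic polynomial: p(λ) = λ^3 - 7λ^2 + 6λ = λ(λ - 6)(λ - 1).
Roots (with multiplicity): 0, 1, 6.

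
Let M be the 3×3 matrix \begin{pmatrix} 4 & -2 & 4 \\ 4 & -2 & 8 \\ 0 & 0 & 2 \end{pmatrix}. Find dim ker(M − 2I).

2

M − 2I = [[2, -2, 4], [4, -4, 8], [0, 0, 0]].
This matrix has rank 1, so its null space has dimension 3 − 1 = 2.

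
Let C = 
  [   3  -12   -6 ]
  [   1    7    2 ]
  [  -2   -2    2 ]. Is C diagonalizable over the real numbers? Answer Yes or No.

Characteristic polynomial: p(μ) = μ^3 - 12μ^2 + 45μ - 54 = (μ - 6)(μ - 3)^2.
μ = 3 has algebraic multiplicity 2; rank(C − 3I) = 2, so geometric multiplicity = 1.
Geometric multiplicity < algebraic multiplicity, so C is not diagonalizable.

No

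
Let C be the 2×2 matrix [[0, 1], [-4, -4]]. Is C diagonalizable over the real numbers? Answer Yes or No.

No

Characteristic polynomial: p(μ) = μ^2 + 4μ + 4 = (μ + 2)^2.
μ = -2 has algebraic multiplicity 2; rank(C + 2I) = 1, so geometric multiplicity = 1.
Geometric multiplicity < algebraic multiplicity, so C is not diagonalizable.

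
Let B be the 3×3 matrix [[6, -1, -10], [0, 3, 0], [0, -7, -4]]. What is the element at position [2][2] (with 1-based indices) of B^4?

Characteristic polynomial: λ^3 - 5λ^2 - 18λ + 72 = (λ - 6)(λ - 3)(λ + 4), so the eigenvalues are -4, 3, 6.
λ=6: eigenvector (1, 0, 0).
λ=-4: eigenvector (1, 0, 1).
λ=3: eigenvector (-3, 1, -1).
P = [[1, 1, -3], [0, 0, 1], [0, 1, -1]], D = diag(6, -4, 3), P⁻¹ = [[1, 2, -1], [0, 1, 1], [0, 1, 0]].
B⁴ = P·diag(1296, 256, 81)·P⁻¹ = [[1296, 2605, -1040], [0, 81, 0], [0, 175, 256]].
The requested entry is 81.

81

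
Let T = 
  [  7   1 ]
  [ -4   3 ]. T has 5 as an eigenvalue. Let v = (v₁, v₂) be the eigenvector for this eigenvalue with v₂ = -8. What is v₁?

T − 5I = [[2, 1], [-4, -2]].
Solving (T − 5I)v = 0 gives the eigenspace spanned by (4, -8).
With v₂ = -8, v = (4, -8), so v₁ = 4.

4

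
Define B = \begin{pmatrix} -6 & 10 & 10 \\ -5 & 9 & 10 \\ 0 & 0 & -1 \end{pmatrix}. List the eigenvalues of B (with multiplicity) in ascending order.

Characteristic polynomial: p(μ) = μ^3 - 2μ^2 - 7μ - 4 = (μ - 4)(μ + 1)^2.
Roots (with multiplicity): -1, -1, 4.

-1, -1, 4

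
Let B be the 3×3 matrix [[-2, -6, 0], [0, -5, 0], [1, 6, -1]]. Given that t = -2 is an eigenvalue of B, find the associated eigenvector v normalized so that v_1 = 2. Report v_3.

-2

B + 2I = [[0, -6, 0], [0, -3, 0], [1, 6, 1]].
Solving (B + 2I)v = 0 gives the eigenspace spanned by (2, 0, -2).
With v_1 = 2, v = (2, 0, -2), so v_3 = -2.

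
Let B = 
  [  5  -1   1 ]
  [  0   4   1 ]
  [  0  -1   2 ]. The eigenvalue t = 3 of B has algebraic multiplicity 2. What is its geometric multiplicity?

B − 3I = [[2, -1, 1], [0, 1, 1], [0, -1, -1]].
This matrix has rank 2, so its null space has dimension 3 − 2 = 1.

1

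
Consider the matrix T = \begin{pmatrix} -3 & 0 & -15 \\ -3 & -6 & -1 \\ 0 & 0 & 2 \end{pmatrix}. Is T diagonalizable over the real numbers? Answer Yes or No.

Yes

Characteristic polynomial: p(λ) = λ^3 + 7λ^2 - 36 = (λ - 2)(λ + 3)(λ + 6).
All 3 eigenvalues are distinct, so T is diagonalizable.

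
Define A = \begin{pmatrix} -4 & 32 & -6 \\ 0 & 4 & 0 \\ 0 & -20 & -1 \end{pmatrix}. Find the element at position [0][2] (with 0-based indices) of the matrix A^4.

510

Characteristic polynomial: t^3 + t^2 - 16t - 16 = (t - 4)(t + 1)(t + 4), so the eigenvalues are -4, -1, 4.
t=-4: eigenvector (1, 0, 0).
t=4: eigenvector (7, 1, -4).
t=-1: eigenvector (-2, 0, 1).
P = [[1, 7, -2], [0, 1, 0], [0, -4, 1]], D = diag(-4, 4, -1), P⁻¹ = [[1, 1, 2], [0, 1, 0], [0, 4, 1]].
A⁴ = P·diag(256, 256, 1)·P⁻¹ = [[256, 2040, 510], [0, 256, 0], [0, -1020, 1]].
The requested entry is 510.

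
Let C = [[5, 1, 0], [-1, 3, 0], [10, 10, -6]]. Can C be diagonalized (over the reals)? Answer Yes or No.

No

Characteristic polynomial: p(t) = t^3 - 2t^2 - 32t + 96 = (t - 4)^2(t + 6).
t = 4 has algebraic multiplicity 2; rank(C − 4I) = 2, so geometric multiplicity = 1.
Geometric multiplicity < algebraic multiplicity, so C is not diagonalizable.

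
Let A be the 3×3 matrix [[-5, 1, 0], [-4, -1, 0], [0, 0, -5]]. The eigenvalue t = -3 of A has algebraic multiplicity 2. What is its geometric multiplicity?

A + 3I = [[-2, 1, 0], [-4, 2, 0], [0, 0, -2]].
This matrix has rank 2, so its null space has dimension 3 − 2 = 1.

1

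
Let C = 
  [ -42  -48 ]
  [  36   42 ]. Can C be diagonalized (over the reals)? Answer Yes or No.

Characteristic polynomial: p(r) = r^2 - 36 = (r - 6)(r + 6).
All 2 eigenvalues are distinct, so C is diagonalizable.

Yes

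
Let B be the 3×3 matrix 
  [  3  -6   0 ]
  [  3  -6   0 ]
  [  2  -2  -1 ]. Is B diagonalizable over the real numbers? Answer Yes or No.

Yes

Characteristic polynomial: p(r) = r^3 + 4r^2 + 3r = r(r + 1)(r + 3).
All 3 eigenvalues are distinct, so B is diagonalizable.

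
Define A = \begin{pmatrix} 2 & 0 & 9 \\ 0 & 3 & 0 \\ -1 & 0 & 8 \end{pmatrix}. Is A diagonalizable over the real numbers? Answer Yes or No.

No

Characteristic polynomial: p(μ) = μ^3 - 13μ^2 + 55μ - 75 = (μ - 5)^2(μ - 3).
μ = 5 has algebraic multiplicity 2; rank(A − 5I) = 2, so geometric multiplicity = 1.
Geometric multiplicity < algebraic multiplicity, so A is not diagonalizable.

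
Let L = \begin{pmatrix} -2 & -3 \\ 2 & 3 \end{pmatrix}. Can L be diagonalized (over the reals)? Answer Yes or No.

Yes

Characteristic polynomial: p(s) = s^2 - s = s(s - 1).
All 2 eigenvalues are distinct, so L is diagonalizable.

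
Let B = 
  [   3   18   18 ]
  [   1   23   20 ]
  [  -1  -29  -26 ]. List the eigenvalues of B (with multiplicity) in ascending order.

-6, 3, 3

Characteristic polynomial: p(r) = r^3 - 27r + 54 = (r - 3)^2(r + 6).
Roots (with multiplicity): -6, 3, 3.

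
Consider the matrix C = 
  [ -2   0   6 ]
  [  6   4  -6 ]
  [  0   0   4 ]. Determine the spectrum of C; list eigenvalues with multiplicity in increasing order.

Characteristic polynomial: p(t) = t^3 - 6t^2 + 32 = (t - 4)^2(t + 2).
Roots (with multiplicity): -2, 4, 4.

-2, 4, 4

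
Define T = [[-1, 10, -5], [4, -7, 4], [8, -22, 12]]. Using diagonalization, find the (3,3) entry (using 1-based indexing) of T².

Characteristic polynomial: s^3 - 4s^2 - s + 4 = (s - 4)(s - 1)(s + 1), so the eigenvalues are -1, 1, 4.
s=-1: eigenvector (1, -2, -4).
s=1: eigenvector (0, 1, 2).
s=4: eigenvector (-1, 0, 1).
P = [[1, 0, -1], [-2, 1, 0], [-4, 2, 1]], D = diag(-1, 1, 4), P⁻¹ = [[1, -2, 1], [2, -3, 2], [0, -2, 1]].
T² = P·diag(1, 1, 16)·P⁻¹ = [[1, 30, -15], [0, 1, 0], [0, -30, 16]].
The requested entry is 16.

16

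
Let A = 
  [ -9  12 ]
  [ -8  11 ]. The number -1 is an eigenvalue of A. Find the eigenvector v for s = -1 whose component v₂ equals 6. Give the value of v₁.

9

A + 1I = [[-8, 12], [-8, 12]].
Solving (A + 1I)v = 0 gives the eigenspace spanned by (9, 6).
With v₂ = 6, v = (9, 6), so v₁ = 9.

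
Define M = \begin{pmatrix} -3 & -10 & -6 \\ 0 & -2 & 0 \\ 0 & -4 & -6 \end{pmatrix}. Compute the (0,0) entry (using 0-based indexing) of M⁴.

81

Characteristic polynomial: r^3 + 11r^2 + 36r + 36 = (r + 2)(r + 3)(r + 6), so the eigenvalues are -6, -3, -2.
r=-3: eigenvector (1, 0, 0).
r=-2: eigenvector (-4, 1, -1).
r=-6: eigenvector (2, 0, 1).
P = [[1, -4, 2], [0, 1, 0], [0, -1, 1]], D = diag(-3, -2, -6), P⁻¹ = [[1, 2, -2], [0, 1, 0], [0, 1, 1]].
M⁴ = P·diag(81, 16, 1296)·P⁻¹ = [[81, 2690, 2430], [0, 16, 0], [0, 1280, 1296]].
The requested entry is 81.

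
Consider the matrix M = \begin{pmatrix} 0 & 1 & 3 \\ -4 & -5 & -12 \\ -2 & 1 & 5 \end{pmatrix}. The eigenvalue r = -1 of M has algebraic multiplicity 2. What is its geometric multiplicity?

1

M + 1I = [[1, 1, 3], [-4, -4, -12], [-2, 1, 6]].
This matrix has rank 2, so its null space has dimension 3 − 2 = 1.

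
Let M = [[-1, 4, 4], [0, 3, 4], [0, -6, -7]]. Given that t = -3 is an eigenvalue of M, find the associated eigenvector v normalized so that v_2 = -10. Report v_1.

M + 3I = [[2, 4, 4], [0, 6, 4], [0, -6, -4]].
Solving (M + 3I)v = 0 gives the eigenspace spanned by (-10, -10, 15).
With v_2 = -10, v = (-10, -10, 15), so v_1 = -10.

-10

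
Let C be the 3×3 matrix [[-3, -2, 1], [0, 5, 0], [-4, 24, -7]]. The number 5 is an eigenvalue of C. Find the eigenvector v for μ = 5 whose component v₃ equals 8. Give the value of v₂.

C − 5I = [[-8, -2, 1], [0, 0, 0], [-4, 24, -12]].
Solving (C − 5I)v = 0 gives the eigenspace spanned by (0, 4, 8).
With v₃ = 8, v = (0, 4, 8), so v₂ = 4.

4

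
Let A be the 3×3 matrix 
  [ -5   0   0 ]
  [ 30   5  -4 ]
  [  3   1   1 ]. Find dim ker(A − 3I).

A − 3I = [[-8, 0, 0], [30, 2, -4], [3, 1, -2]].
This matrix has rank 2, so its null space has dimension 3 − 2 = 1.

1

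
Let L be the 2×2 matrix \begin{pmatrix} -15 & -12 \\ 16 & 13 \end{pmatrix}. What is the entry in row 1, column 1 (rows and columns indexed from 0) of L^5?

733

Characteristic polynomial: r^2 + 2r - 3 = (r - 1)(r + 3), so the eigenvalues are -3, 1.
r=1: eigenvector (-3, 4).
r=-3: eigenvector (1, -1).
P = [[-3, 1], [4, -1]], D = diag(1, -3), P⁻¹ = [[1, 1], [4, 3]].
L⁵ = P·diag(1, -243)·P⁻¹ = [[-975, -732], [976, 733]].
The requested entry is 733.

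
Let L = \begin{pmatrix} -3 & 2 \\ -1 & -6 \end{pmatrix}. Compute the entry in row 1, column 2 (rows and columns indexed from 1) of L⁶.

-23058

Characteristic polynomial: μ^2 + 9μ + 20 = (μ + 4)(μ + 5), so the eigenvalues are -5, -4.
μ=-4: eigenvector (-2, 1).
μ=-5: eigenvector (-1, 1).
P = [[-2, -1], [1, 1]], D = diag(-4, -5), P⁻¹ = [[-1, -1], [1, 2]].
L⁶ = P·diag(4096, 15625)·P⁻¹ = [[-7433, -23058], [11529, 27154]].
The requested entry is -23058.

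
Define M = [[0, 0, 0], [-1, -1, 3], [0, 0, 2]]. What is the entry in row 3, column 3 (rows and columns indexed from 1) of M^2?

4

Characteristic polynomial: λ^3 - λ^2 - 2λ = λ(λ - 2)(λ + 1), so the eigenvalues are -1, 0, 2.
λ=0: eigenvector (1, -1, 0).
λ=-1: eigenvector (0, 1, 0).
λ=2: eigenvector (0, 1, 1).
P = [[1, 0, 0], [-1, 1, 1], [0, 0, 1]], D = diag(0, -1, 2), P⁻¹ = [[1, 0, 0], [1, 1, -1], [0, 0, 1]].
M² = P·diag(0, 1, 4)·P⁻¹ = [[0, 0, 0], [1, 1, 3], [0, 0, 4]].
The requested entry is 4.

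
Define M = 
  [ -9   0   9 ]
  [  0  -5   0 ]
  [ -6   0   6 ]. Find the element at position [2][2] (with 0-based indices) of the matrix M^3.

54

Characteristic polynomial: r^3 + 8r^2 + 15r = r(r + 3)(r + 5), so the eigenvalues are -5, -3, 0.
r=-3: eigenvector (3, 0, 2).
r=0: eigenvector (1, 0, 1).
r=-5: eigenvector (0, 1, 0).
P = [[3, 1, 0], [0, 0, 1], [2, 1, 0]], D = diag(-3, 0, -5), P⁻¹ = [[1, 0, -1], [-2, 0, 3], [0, 1, 0]].
M³ = P·diag(-27, 0, -125)·P⁻¹ = [[-81, 0, 81], [0, -125, 0], [-54, 0, 54]].
The requested entry is 54.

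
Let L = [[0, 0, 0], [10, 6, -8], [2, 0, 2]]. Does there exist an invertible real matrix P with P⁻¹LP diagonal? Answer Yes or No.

Yes

Characteristic polynomial: p(s) = s^3 - 8s^2 + 12s = s(s - 6)(s - 2).
All 3 eigenvalues are distinct, so L is diagonalizable.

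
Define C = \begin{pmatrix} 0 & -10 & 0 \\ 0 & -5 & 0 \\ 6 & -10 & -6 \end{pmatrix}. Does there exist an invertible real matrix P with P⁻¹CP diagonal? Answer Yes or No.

Yes

Characteristic polynomial: p(t) = t^3 + 11t^2 + 30t = t(t + 5)(t + 6).
All 3 eigenvalues are distinct, so C is diagonalizable.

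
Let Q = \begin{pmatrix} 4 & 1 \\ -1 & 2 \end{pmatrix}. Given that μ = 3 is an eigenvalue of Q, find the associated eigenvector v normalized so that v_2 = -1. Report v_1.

Q − 3I = [[1, 1], [-1, -1]].
Solving (Q − 3I)v = 0 gives the eigenspace spanned by (1, -1).
With v_2 = -1, v = (1, -1), so v_1 = 1.

1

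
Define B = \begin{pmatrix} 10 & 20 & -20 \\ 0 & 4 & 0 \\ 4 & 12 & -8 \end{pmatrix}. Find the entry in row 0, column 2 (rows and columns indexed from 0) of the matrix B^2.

Characteristic polynomial: r^3 - 6r^2 + 8r = r(r - 4)(r - 2), so the eigenvalues are 0, 2, 4.
r=2: eigenvector (5, 0, 2).
r=4: eigenvector (0, 1, 1).
r=0: eigenvector (2, 0, 1).
P = [[5, 0, 2], [0, 1, 0], [2, 1, 1]], D = diag(2, 4, 0), P⁻¹ = [[1, 2, -2], [0, 1, 0], [-2, -5, 5]].
B² = P·diag(4, 16, 0)·P⁻¹ = [[20, 40, -40], [0, 16, 0], [8, 32, -16]].
The requested entry is -40.

-40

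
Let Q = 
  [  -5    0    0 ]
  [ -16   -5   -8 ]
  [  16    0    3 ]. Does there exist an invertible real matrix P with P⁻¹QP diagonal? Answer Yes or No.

Characteristic polynomial: p(s) = s^3 + 7s^2 - 5s - 75 = (s - 3)(s + 5)^2.
s = -5 has algebraic multiplicity 2; rank(Q + 5I) = 1, so geometric multiplicity = 2.
Every eigenvalue has geometric = algebraic multiplicity, so Q is diagonalizable.

Yes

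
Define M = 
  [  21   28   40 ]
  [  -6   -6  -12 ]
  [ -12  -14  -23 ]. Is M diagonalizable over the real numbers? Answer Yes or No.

Yes

Characteristic polynomial: p(t) = t^3 + 8t^2 + 9t - 18 = (t - 1)(t + 3)(t + 6).
All 3 eigenvalues are distinct, so M is diagonalizable.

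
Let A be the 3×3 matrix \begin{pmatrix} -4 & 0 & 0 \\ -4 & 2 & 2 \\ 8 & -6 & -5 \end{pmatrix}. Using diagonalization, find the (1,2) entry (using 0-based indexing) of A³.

Characteristic polynomial: λ^3 + 7λ^2 + 14λ + 8 = (λ + 1)(λ + 2)(λ + 4), so the eigenvalues are -4, -2, -1.
λ=-1: eigenvector (0, -2, 3).
λ=-2: eigenvector (0, -1, 2).
λ=-4: eigenvector (1, 2, -4).
P = [[0, 0, 1], [-2, -1, 2], [3, 2, -4]], D = diag(-1, -2, -4), P⁻¹ = [[0, -2, -1], [2, 3, 2], [1, 0, 0]].
A³ = P·diag(-1, -8, -64)·P⁻¹ = [[-64, 0, 0], [-112, 20, 14], [224, -42, -29]].
The requested entry is 14.

14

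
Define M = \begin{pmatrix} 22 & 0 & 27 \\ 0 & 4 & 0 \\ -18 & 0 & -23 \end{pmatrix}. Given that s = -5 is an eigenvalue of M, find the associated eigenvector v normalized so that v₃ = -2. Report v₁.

M + 5I = [[27, 0, 27], [0, 9, 0], [-18, 0, -18]].
Solving (M + 5I)v = 0 gives the eigenspace spanned by (2, 0, -2).
With v₃ = -2, v = (2, 0, -2), so v₁ = 2.

2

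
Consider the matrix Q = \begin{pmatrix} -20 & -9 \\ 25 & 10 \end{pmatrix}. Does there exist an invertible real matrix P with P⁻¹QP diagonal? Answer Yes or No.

Characteristic polynomial: p(r) = r^2 + 10r + 25 = (r + 5)^2.
r = -5 has algebraic multiplicity 2; rank(Q + 5I) = 1, so geometric multiplicity = 1.
Geometric multiplicity < algebraic multiplicity, so Q is not diagonalizable.

No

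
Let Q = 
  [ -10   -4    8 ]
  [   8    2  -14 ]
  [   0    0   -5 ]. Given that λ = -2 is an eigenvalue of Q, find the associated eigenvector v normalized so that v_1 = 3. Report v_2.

-6

Q + 2I = [[-8, -4, 8], [8, 4, -14], [0, 0, -3]].
Solving (Q + 2I)v = 0 gives the eigenspace spanned by (3, -6, 0).
With v_1 = 3, v = (3, -6, 0), so v_2 = -6.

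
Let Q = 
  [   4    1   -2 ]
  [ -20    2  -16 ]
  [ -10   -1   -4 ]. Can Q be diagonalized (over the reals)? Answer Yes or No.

No

Characteristic polynomial: p(μ) = μ^3 - 2μ^2 - 32μ + 96 = (μ - 4)^2(μ + 6).
μ = 4 has algebraic multiplicity 2; rank(Q − 4I) = 2, so geometric multiplicity = 1.
Geometric multiplicity < algebraic multiplicity, so Q is not diagonalizable.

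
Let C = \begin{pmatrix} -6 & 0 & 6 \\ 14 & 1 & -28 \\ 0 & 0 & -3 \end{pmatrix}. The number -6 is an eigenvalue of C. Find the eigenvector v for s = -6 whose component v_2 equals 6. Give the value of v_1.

-3

C + 6I = [[0, 0, 6], [14, 7, -28], [0, 0, 3]].
Solving (C + 6I)v = 0 gives the eigenspace spanned by (-3, 6, 0).
With v_2 = 6, v = (-3, 6, 0), so v_1 = -3.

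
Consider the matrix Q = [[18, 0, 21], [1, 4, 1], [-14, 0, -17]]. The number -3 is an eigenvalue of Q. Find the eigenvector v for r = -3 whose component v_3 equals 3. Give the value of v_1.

-3

Q + 3I = [[21, 0, 21], [1, 7, 1], [-14, 0, -14]].
Solving (Q + 3I)v = 0 gives the eigenspace spanned by (-3, 0, 3).
With v_3 = 3, v = (-3, 0, 3), so v_1 = -3.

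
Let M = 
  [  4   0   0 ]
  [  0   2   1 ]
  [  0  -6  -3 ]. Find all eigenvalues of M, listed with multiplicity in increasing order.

Characteristic polynomial: p(λ) = λ^3 - 3λ^2 - 4λ = λ(λ - 4)(λ + 1).
Roots (with multiplicity): -1, 0, 4.

-1, 0, 4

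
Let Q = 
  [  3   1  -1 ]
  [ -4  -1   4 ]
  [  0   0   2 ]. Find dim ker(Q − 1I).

1

Q − 1I = [[2, 1, -1], [-4, -2, 4], [0, 0, 1]].
This matrix has rank 2, so its null space has dimension 3 − 2 = 1.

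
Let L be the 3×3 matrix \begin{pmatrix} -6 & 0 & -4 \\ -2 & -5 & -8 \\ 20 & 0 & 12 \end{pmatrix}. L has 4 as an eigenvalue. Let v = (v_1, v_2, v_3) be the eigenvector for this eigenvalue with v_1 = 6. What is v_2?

L − 4I = [[-10, 0, -4], [-2, -9, -8], [20, 0, 8]].
Solving (L − 4I)v = 0 gives the eigenspace spanned by (6, 12, -15).
With v_1 = 6, v = (6, 12, -15), so v_2 = 12.

12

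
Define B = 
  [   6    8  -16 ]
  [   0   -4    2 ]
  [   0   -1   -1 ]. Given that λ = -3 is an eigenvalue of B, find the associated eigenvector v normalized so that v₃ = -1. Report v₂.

B + 3I = [[9, 8, -16], [0, -1, 2], [0, -1, 2]].
Solving (B + 3I)v = 0 gives the eigenspace spanned by (0, -2, -1).
With v₃ = -1, v = (0, -2, -1), so v₂ = -2.

-2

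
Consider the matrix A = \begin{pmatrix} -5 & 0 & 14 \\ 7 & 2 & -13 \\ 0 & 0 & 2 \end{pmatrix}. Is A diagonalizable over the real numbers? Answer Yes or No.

Characteristic polynomial: p(μ) = μ^3 + μ^2 - 16μ + 20 = (μ - 2)^2(μ + 5).
μ = 2 has algebraic multiplicity 2; rank(A − 2I) = 2, so geometric multiplicity = 1.
Geometric multiplicity < algebraic multiplicity, so A is not diagonalizable.

No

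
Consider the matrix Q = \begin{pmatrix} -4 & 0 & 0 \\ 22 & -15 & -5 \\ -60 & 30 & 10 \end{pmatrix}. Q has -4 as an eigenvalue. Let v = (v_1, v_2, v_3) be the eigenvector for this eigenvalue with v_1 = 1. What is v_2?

2

Q + 4I = [[0, 0, 0], [22, -11, -5], [-60, 30, 14]].
Solving (Q + 4I)v = 0 gives the eigenspace spanned by (1, 2, 0).
With v_1 = 1, v = (1, 2, 0), so v_2 = 2.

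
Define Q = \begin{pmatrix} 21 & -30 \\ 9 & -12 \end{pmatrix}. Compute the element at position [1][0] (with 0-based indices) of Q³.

Characteristic polynomial: λ^2 - 9λ + 18 = (λ - 6)(λ - 3), so the eigenvalues are 3, 6.
λ=3: eigenvector (-5, -3).
λ=6: eigenvector (2, 1).
P = [[-5, 2], [-3, 1]], D = diag(3, 6), P⁻¹ = [[1, -2], [3, -5]].
Q³ = P·diag(27, 216)·P⁻¹ = [[1161, -1890], [567, -918]].
The requested entry is 567.

567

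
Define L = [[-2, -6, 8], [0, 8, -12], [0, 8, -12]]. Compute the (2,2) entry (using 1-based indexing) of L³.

128

Characteristic polynomial: t^3 + 6t^2 + 8t = t(t + 2)(t + 4), so the eigenvalues are -4, -2, 0.
t=-2: eigenvector (1, 0, 0).
t=0: eigenvector (-1, 3, 2).
t=-4: eigenvector (-1, 1, 1).
P = [[1, -1, -1], [0, 3, 1], [0, 2, 1]], D = diag(-2, 0, -4), P⁻¹ = [[1, -1, 2], [0, 1, -1], [0, -2, 3]].
L³ = P·diag(-8, 0, -64)·P⁻¹ = [[-8, -120, 176], [0, 128, -192], [0, 128, -192]].
The requested entry is 128.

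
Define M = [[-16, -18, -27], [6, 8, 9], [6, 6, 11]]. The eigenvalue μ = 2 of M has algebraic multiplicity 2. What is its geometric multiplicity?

M − 2I = [[-18, -18, -27], [6, 6, 9], [6, 6, 9]].
This matrix has rank 1, so its null space has dimension 3 − 1 = 2.

2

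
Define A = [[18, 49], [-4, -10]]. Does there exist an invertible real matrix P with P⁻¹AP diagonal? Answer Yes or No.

Characteristic polynomial: p(r) = r^2 - 8r + 16 = (r - 4)^2.
r = 4 has algebraic multiplicity 2; rank(A − 4I) = 1, so geometric multiplicity = 1.
Geometric multiplicity < algebraic multiplicity, so A is not diagonalizable.

No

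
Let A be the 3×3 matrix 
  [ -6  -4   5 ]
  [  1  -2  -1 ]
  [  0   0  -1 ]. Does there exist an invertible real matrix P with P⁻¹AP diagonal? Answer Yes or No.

No

Characteristic polynomial: p(μ) = μ^3 + 9μ^2 + 24μ + 16 = (μ + 1)(μ + 4)^2.
μ = -4 has algebraic multiplicity 2; rank(A + 4I) = 2, so geometric multiplicity = 1.
Geometric multiplicity < algebraic multiplicity, so A is not diagonalizable.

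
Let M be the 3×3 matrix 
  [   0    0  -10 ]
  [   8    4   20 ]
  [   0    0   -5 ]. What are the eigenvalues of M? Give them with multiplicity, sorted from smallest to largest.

-5, 0, 4

Characteristic polynomial: p(λ) = λ^3 + λ^2 - 20λ = λ(λ - 4)(λ + 5).
Roots (with multiplicity): -5, 0, 4.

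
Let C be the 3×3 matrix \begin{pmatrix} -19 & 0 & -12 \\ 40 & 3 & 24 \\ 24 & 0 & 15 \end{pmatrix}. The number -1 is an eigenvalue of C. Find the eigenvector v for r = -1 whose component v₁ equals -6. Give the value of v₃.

C + 1I = [[-18, 0, -12], [40, 4, 24], [24, 0, 16]].
Solving (C + 1I)v = 0 gives the eigenspace spanned by (-6, 6, 9).
With v₁ = -6, v = (-6, 6, 9), so v₃ = 9.

9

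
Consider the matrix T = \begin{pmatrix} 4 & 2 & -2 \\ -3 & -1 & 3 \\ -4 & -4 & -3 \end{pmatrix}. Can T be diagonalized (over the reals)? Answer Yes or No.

Characteristic polynomial: p(μ) = μ^3 - 3μ - 2 = (μ - 2)(μ + 1)^2.
μ = -1 has algebraic multiplicity 2; rank(T + 1I) = 2, so geometric multiplicity = 1.
Geometric multiplicity < algebraic multiplicity, so T is not diagonalizable.

No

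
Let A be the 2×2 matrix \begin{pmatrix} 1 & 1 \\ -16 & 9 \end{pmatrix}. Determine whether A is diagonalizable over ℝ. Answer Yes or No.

No

Characteristic polynomial: p(t) = t^2 - 10t + 25 = (t - 5)^2.
t = 5 has algebraic multiplicity 2; rank(A − 5I) = 1, so geometric multiplicity = 1.
Geometric multiplicity < algebraic multiplicity, so A is not diagonalizable.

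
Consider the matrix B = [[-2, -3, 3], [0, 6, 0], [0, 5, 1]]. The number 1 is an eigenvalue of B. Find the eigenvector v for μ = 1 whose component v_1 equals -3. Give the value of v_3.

-3

B − 1I = [[-3, -3, 3], [0, 5, 0], [0, 5, 0]].
Solving (B − 1I)v = 0 gives the eigenspace spanned by (-3, 0, -3).
With v_1 = -3, v = (-3, 0, -3), so v_3 = -3.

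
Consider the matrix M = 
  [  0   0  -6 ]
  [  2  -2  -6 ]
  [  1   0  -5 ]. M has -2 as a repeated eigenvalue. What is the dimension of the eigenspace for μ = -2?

2

M + 2I = [[2, 0, -6], [2, 0, -6], [1, 0, -3]].
This matrix has rank 1, so its null space has dimension 3 − 1 = 2.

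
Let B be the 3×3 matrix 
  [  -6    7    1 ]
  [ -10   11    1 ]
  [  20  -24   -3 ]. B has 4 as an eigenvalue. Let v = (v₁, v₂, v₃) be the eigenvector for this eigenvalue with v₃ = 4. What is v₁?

B − 4I = [[-10, 7, 1], [-10, 7, 1], [20, -24, -7]].
Solving (B − 4I)v = 0 gives the eigenspace spanned by (-1, -2, 4).
With v₃ = 4, v = (-1, -2, 4), so v₁ = -1.

-1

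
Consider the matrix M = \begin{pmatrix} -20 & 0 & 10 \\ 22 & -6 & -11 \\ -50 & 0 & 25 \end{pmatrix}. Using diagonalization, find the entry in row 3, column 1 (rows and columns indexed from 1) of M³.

Characteristic polynomial: λ^3 + λ^2 - 30λ = λ(λ - 5)(λ + 6), so the eigenvalues are -6, 0, 5.
λ=0: eigenvector (1, 0, 2).
λ=-6: eigenvector (0, 1, 0).
λ=5: eigenvector (2, -1, 5).
P = [[1, 0, 2], [0, 1, -1], [2, 0, 5]], D = diag(0, -6, 5), P⁻¹ = [[5, 0, -2], [-2, 1, 1], [-2, 0, 1]].
M³ = P·diag(0, -216, 125)·P⁻¹ = [[-500, 0, 250], [682, -216, -341], [-1250, 0, 625]].
The requested entry is -1250.

-1250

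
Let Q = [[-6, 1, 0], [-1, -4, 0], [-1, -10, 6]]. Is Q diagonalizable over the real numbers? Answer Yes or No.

Characteristic polynomial: p(t) = t^3 + 4t^2 - 35t - 150 = (t - 6)(t + 5)^2.
t = -5 has algebraic multiplicity 2; rank(Q + 5I) = 2, so geometric multiplicity = 1.
Geometric multiplicity < algebraic multiplicity, so Q is not diagonalizable.

No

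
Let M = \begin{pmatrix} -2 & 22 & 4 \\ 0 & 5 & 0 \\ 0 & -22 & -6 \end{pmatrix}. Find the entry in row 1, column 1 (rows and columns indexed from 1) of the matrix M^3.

-8

Characteristic polynomial: r^3 + 3r^2 - 28r - 60 = (r - 5)(r + 2)(r + 6), so the eigenvalues are -6, -2, 5.
r=-2: eigenvector (1, 0, 0).
r=-6: eigenvector (-1, 0, 1).
r=5: eigenvector (2, 1, -2).
P = [[1, -1, 2], [0, 0, 1], [0, 1, -2]], D = diag(-2, -6, 5), P⁻¹ = [[1, 0, 1], [0, 2, 1], [0, 1, 0]].
M³ = P·diag(-8, -216, 125)·P⁻¹ = [[-8, 682, 208], [0, 125, 0], [0, -682, -216]].
The requested entry is -8.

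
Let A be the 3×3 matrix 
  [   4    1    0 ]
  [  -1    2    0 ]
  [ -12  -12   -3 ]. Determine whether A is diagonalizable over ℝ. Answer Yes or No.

No

Characteristic polynomial: p(r) = r^3 - 3r^2 - 9r + 27 = (r - 3)^2(r + 3).
r = 3 has algebraic multiplicity 2; rank(A − 3I) = 2, so geometric multiplicity = 1.
Geometric multiplicity < algebraic multiplicity, so A is not diagonalizable.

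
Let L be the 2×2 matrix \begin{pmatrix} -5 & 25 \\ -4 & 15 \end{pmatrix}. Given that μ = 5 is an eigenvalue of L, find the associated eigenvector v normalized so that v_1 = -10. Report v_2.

-4

L − 5I = [[-10, 25], [-4, 10]].
Solving (L − 5I)v = 0 gives the eigenspace spanned by (-10, -4).
With v_1 = -10, v = (-10, -4), so v_2 = -4.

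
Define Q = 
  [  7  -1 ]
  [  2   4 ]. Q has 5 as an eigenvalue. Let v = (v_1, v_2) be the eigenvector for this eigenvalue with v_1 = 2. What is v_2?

Q − 5I = [[2, -1], [2, -1]].
Solving (Q − 5I)v = 0 gives the eigenspace spanned by (2, 4).
With v_1 = 2, v = (2, 4), so v_2 = 4.

4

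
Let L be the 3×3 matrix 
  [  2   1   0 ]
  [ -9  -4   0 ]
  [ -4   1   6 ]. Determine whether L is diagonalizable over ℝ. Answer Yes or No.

Characteristic polynomial: p(t) = t^3 - 4t^2 - 11t - 6 = (t - 6)(t + 1)^2.
t = -1 has algebraic multiplicity 2; rank(L + 1I) = 2, so geometric multiplicity = 1.
Geometric multiplicity < algebraic multiplicity, so L is not diagonalizable.

No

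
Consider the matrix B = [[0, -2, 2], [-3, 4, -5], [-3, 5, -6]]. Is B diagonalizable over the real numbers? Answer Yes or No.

No

Characteristic polynomial: p(μ) = μ^3 + 2μ^2 + μ = μ(μ + 1)^2.
μ = -1 has algebraic multiplicity 2; rank(B + 1I) = 2, so geometric multiplicity = 1.
Geometric multiplicity < algebraic multiplicity, so B is not diagonalizable.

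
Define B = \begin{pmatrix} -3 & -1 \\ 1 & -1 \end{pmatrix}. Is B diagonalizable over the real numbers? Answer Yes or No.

No

Characteristic polynomial: p(μ) = μ^2 + 4μ + 4 = (μ + 2)^2.
μ = -2 has algebraic multiplicity 2; rank(B + 2I) = 1, so geometric multiplicity = 1.
Geometric multiplicity < algebraic multiplicity, so B is not diagonalizable.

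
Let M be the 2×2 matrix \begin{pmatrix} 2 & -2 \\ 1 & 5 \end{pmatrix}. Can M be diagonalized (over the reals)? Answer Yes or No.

Yes

Characteristic polynomial: p(t) = t^2 - 7t + 12 = (t - 4)(t - 3).
All 2 eigenvalues are distinct, so M is diagonalizable.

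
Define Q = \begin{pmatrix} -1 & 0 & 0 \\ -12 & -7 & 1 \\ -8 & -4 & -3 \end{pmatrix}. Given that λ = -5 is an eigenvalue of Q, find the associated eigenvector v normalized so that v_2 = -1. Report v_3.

-2

Q + 5I = [[4, 0, 0], [-12, -2, 1], [-8, -4, 2]].
Solving (Q + 5I)v = 0 gives the eigenspace spanned by (0, -1, -2).
With v_2 = -1, v = (0, -1, -2), so v_3 = -2.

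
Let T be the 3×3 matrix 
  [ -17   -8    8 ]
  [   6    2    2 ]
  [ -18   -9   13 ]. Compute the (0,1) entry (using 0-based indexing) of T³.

Characteristic polynomial: r^3 + 2r^2 - 19r - 20 = (r - 4)(r + 1)(r + 5), so the eigenvalues are -5, -1, 4.
r=-1: eigenvector (1, -2, 0).
r=-5: eigenvector (2, -2, 1).
r=4: eigenvector (0, 1, 1).
P = [[1, 2, 0], [-2, -2, 1], [0, 1, 1]], D = diag(-1, -5, 4), P⁻¹ = [[-3, -2, 2], [2, 1, -1], [-2, -1, 2]].
T³ = P·diag(-1, -125, 64)·P⁻¹ = [[-497, -248, 248], [366, 182, -118], [-378, -189, 253]].
The requested entry is -248.

-248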